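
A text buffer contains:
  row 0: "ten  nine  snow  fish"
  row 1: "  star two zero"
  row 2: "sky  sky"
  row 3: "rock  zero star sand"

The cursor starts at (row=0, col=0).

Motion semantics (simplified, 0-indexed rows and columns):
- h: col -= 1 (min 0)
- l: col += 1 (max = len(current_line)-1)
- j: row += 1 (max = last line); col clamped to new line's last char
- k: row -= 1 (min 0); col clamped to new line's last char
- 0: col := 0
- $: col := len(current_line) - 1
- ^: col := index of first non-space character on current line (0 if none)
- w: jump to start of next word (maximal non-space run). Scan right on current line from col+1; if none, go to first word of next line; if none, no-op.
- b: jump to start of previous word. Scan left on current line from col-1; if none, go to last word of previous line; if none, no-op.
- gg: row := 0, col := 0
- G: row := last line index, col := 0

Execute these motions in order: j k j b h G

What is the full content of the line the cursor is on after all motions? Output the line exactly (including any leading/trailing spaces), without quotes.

After 1 (j): row=1 col=0 char='_'
After 2 (k): row=0 col=0 char='t'
After 3 (j): row=1 col=0 char='_'
After 4 (b): row=0 col=17 char='f'
After 5 (h): row=0 col=16 char='_'
After 6 (G): row=3 col=0 char='r'

Answer: rock  zero star sand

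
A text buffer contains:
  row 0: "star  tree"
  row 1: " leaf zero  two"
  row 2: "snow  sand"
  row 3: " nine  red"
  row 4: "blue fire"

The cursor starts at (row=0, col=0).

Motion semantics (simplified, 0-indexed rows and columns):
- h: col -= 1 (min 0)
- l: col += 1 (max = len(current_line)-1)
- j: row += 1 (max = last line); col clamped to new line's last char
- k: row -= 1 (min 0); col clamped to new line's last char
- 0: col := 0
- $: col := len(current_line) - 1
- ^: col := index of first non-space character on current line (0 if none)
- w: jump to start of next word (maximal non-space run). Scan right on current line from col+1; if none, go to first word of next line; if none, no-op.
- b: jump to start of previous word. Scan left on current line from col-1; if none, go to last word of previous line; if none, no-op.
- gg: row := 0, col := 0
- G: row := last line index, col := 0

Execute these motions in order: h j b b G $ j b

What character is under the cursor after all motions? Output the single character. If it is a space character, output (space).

After 1 (h): row=0 col=0 char='s'
After 2 (j): row=1 col=0 char='_'
After 3 (b): row=0 col=6 char='t'
After 4 (b): row=0 col=0 char='s'
After 5 (G): row=4 col=0 char='b'
After 6 ($): row=4 col=8 char='e'
After 7 (j): row=4 col=8 char='e'
After 8 (b): row=4 col=5 char='f'

Answer: f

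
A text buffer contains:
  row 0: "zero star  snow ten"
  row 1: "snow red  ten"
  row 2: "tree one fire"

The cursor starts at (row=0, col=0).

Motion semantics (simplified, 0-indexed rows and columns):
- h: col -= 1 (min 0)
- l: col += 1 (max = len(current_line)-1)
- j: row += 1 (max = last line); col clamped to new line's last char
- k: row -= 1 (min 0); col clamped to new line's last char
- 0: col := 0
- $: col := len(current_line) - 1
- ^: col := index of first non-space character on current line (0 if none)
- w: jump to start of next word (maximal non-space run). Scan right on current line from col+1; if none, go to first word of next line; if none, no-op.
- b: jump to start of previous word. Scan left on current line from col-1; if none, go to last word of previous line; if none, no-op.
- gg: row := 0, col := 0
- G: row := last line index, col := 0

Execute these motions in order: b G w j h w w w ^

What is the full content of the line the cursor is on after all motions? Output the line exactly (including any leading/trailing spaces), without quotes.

Answer: tree one fire

Derivation:
After 1 (b): row=0 col=0 char='z'
After 2 (G): row=2 col=0 char='t'
After 3 (w): row=2 col=5 char='o'
After 4 (j): row=2 col=5 char='o'
After 5 (h): row=2 col=4 char='_'
After 6 (w): row=2 col=5 char='o'
After 7 (w): row=2 col=9 char='f'
After 8 (w): row=2 col=9 char='f'
After 9 (^): row=2 col=0 char='t'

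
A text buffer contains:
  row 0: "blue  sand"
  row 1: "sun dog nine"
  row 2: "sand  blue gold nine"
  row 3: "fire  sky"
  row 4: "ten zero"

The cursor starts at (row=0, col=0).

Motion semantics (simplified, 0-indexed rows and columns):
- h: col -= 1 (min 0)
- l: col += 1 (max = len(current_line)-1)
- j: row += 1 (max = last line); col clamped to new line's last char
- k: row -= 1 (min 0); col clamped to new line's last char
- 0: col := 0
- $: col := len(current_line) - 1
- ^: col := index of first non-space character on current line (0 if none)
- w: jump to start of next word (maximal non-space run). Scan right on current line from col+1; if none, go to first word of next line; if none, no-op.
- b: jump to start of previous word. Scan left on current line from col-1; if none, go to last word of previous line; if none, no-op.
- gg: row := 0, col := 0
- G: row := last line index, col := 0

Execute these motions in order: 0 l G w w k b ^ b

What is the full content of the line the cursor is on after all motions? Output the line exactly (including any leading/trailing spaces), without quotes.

After 1 (0): row=0 col=0 char='b'
After 2 (l): row=0 col=1 char='l'
After 3 (G): row=4 col=0 char='t'
After 4 (w): row=4 col=4 char='z'
After 5 (w): row=4 col=4 char='z'
After 6 (k): row=3 col=4 char='_'
After 7 (b): row=3 col=0 char='f'
After 8 (^): row=3 col=0 char='f'
After 9 (b): row=2 col=16 char='n'

Answer: sand  blue gold nine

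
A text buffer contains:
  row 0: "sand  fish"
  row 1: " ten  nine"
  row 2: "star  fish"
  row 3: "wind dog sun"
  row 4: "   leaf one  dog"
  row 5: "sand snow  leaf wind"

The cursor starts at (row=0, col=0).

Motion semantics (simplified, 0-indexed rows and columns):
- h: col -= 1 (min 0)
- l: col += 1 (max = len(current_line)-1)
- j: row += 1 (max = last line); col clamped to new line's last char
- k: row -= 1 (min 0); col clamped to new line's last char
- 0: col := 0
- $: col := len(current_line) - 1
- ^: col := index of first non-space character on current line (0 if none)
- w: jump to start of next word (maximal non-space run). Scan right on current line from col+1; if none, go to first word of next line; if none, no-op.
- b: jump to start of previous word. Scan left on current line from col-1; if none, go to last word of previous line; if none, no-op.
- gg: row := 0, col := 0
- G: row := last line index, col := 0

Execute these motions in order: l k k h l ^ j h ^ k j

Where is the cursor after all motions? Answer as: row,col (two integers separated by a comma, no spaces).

Answer: 1,1

Derivation:
After 1 (l): row=0 col=1 char='a'
After 2 (k): row=0 col=1 char='a'
After 3 (k): row=0 col=1 char='a'
After 4 (h): row=0 col=0 char='s'
After 5 (l): row=0 col=1 char='a'
After 6 (^): row=0 col=0 char='s'
After 7 (j): row=1 col=0 char='_'
After 8 (h): row=1 col=0 char='_'
After 9 (^): row=1 col=1 char='t'
After 10 (k): row=0 col=1 char='a'
After 11 (j): row=1 col=1 char='t'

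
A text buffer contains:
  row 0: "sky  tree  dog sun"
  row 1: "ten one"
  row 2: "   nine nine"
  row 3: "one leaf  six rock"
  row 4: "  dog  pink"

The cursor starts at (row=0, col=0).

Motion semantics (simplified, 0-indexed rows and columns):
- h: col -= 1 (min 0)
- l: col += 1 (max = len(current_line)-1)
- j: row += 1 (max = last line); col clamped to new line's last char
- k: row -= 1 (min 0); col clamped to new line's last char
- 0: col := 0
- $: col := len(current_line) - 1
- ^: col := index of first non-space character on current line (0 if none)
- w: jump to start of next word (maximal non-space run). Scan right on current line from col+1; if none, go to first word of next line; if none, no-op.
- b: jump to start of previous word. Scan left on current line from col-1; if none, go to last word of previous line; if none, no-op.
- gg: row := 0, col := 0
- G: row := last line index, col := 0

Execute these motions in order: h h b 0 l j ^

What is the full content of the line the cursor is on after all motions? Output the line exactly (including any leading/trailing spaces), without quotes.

Answer: ten one

Derivation:
After 1 (h): row=0 col=0 char='s'
After 2 (h): row=0 col=0 char='s'
After 3 (b): row=0 col=0 char='s'
After 4 (0): row=0 col=0 char='s'
After 5 (l): row=0 col=1 char='k'
After 6 (j): row=1 col=1 char='e'
After 7 (^): row=1 col=0 char='t'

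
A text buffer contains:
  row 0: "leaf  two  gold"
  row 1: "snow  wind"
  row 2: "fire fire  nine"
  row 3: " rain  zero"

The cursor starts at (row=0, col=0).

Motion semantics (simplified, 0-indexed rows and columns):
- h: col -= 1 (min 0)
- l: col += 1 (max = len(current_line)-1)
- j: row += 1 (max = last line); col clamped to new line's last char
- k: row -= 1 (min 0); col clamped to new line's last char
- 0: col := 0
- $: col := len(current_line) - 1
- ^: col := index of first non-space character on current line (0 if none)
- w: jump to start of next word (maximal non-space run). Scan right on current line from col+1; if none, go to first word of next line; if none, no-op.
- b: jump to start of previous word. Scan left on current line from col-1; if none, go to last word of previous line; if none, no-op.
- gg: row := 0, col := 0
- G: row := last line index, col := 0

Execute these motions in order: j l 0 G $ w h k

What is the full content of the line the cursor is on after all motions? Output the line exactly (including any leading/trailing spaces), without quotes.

After 1 (j): row=1 col=0 char='s'
After 2 (l): row=1 col=1 char='n'
After 3 (0): row=1 col=0 char='s'
After 4 (G): row=3 col=0 char='_'
After 5 ($): row=3 col=10 char='o'
After 6 (w): row=3 col=10 char='o'
After 7 (h): row=3 col=9 char='r'
After 8 (k): row=2 col=9 char='_'

Answer: fire fire  nine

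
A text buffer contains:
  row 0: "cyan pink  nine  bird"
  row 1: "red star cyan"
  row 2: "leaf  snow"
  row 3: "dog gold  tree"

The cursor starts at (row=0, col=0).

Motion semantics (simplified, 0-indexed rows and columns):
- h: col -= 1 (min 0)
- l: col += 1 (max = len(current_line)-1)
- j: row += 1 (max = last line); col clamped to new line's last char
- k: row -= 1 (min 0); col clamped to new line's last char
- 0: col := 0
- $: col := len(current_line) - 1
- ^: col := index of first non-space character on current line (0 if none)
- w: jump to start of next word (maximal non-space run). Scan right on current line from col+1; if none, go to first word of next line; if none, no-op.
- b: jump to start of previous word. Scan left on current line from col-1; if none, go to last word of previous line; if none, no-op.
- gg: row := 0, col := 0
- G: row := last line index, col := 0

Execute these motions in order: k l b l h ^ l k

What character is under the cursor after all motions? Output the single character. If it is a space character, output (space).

Answer: y

Derivation:
After 1 (k): row=0 col=0 char='c'
After 2 (l): row=0 col=1 char='y'
After 3 (b): row=0 col=0 char='c'
After 4 (l): row=0 col=1 char='y'
After 5 (h): row=0 col=0 char='c'
After 6 (^): row=0 col=0 char='c'
After 7 (l): row=0 col=1 char='y'
After 8 (k): row=0 col=1 char='y'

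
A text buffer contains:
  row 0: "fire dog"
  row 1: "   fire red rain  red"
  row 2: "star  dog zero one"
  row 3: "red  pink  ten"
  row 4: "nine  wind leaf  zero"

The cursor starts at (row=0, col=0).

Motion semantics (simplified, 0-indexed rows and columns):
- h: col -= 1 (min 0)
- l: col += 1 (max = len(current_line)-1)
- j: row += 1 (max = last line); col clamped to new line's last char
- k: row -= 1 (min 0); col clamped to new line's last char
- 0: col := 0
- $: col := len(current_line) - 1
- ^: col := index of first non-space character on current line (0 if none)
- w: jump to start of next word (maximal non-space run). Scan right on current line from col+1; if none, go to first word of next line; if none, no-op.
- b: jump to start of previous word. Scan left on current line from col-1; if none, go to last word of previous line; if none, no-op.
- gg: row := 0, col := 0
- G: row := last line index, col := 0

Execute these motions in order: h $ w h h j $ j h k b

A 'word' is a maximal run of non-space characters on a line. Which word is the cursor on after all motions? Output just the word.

Answer: zero

Derivation:
After 1 (h): row=0 col=0 char='f'
After 2 ($): row=0 col=7 char='g'
After 3 (w): row=1 col=3 char='f'
After 4 (h): row=1 col=2 char='_'
After 5 (h): row=1 col=1 char='_'
After 6 (j): row=2 col=1 char='t'
After 7 ($): row=2 col=17 char='e'
After 8 (j): row=3 col=13 char='n'
After 9 (h): row=3 col=12 char='e'
After 10 (k): row=2 col=12 char='r'
After 11 (b): row=2 col=10 char='z'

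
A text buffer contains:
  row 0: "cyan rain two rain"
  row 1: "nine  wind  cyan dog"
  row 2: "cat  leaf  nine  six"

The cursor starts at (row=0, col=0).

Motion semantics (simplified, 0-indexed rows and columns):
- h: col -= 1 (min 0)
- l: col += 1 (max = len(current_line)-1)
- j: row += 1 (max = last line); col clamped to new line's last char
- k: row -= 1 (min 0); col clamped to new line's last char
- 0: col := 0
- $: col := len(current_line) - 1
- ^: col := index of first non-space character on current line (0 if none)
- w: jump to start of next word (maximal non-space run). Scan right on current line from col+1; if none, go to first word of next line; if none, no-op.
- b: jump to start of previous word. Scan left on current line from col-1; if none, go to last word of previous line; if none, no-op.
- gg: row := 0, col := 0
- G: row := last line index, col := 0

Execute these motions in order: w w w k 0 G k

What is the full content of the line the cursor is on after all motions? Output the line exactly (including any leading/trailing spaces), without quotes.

Answer: nine  wind  cyan dog

Derivation:
After 1 (w): row=0 col=5 char='r'
After 2 (w): row=0 col=10 char='t'
After 3 (w): row=0 col=14 char='r'
After 4 (k): row=0 col=14 char='r'
After 5 (0): row=0 col=0 char='c'
After 6 (G): row=2 col=0 char='c'
After 7 (k): row=1 col=0 char='n'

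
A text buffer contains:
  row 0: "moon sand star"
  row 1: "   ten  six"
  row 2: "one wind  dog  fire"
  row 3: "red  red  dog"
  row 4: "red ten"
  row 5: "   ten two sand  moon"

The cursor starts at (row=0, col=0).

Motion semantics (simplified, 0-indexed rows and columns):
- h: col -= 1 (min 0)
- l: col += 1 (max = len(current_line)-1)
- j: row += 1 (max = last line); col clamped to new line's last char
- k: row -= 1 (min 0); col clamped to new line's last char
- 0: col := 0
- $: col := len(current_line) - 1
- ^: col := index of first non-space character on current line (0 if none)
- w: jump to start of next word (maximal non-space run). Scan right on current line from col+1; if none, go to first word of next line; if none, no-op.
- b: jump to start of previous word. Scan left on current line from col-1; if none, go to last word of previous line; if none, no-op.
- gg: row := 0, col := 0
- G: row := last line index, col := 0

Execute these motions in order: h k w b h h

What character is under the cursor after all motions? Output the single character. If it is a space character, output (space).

Answer: m

Derivation:
After 1 (h): row=0 col=0 char='m'
After 2 (k): row=0 col=0 char='m'
After 3 (w): row=0 col=5 char='s'
After 4 (b): row=0 col=0 char='m'
After 5 (h): row=0 col=0 char='m'
After 6 (h): row=0 col=0 char='m'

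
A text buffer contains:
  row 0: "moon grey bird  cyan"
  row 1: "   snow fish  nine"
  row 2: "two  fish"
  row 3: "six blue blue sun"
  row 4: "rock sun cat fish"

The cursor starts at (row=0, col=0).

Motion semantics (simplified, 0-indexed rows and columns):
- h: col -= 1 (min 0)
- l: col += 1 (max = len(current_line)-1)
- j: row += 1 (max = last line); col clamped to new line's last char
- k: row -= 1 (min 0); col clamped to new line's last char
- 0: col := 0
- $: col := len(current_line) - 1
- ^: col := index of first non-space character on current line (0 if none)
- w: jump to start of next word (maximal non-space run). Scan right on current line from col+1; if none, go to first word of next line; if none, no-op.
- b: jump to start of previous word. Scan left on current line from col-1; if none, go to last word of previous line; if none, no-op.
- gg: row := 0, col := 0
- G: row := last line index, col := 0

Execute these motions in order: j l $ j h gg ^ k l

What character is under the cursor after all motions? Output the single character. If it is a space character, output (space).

After 1 (j): row=1 col=0 char='_'
After 2 (l): row=1 col=1 char='_'
After 3 ($): row=1 col=17 char='e'
After 4 (j): row=2 col=8 char='h'
After 5 (h): row=2 col=7 char='s'
After 6 (gg): row=0 col=0 char='m'
After 7 (^): row=0 col=0 char='m'
After 8 (k): row=0 col=0 char='m'
After 9 (l): row=0 col=1 char='o'

Answer: o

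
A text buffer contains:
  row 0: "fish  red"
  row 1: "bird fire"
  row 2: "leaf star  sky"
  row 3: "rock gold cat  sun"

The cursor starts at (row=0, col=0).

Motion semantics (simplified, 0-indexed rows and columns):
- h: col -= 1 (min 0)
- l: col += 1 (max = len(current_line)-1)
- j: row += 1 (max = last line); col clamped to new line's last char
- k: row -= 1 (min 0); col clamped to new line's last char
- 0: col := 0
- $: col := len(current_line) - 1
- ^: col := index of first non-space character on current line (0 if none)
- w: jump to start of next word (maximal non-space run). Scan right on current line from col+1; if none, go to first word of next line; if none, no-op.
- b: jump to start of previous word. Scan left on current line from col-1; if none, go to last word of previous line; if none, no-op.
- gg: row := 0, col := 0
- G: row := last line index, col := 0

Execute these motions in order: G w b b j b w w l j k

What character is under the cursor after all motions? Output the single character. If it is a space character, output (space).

Answer: y

Derivation:
After 1 (G): row=3 col=0 char='r'
After 2 (w): row=3 col=5 char='g'
After 3 (b): row=3 col=0 char='r'
After 4 (b): row=2 col=11 char='s'
After 5 (j): row=3 col=11 char='a'
After 6 (b): row=3 col=10 char='c'
After 7 (w): row=3 col=15 char='s'
After 8 (w): row=3 col=15 char='s'
After 9 (l): row=3 col=16 char='u'
After 10 (j): row=3 col=16 char='u'
After 11 (k): row=2 col=13 char='y'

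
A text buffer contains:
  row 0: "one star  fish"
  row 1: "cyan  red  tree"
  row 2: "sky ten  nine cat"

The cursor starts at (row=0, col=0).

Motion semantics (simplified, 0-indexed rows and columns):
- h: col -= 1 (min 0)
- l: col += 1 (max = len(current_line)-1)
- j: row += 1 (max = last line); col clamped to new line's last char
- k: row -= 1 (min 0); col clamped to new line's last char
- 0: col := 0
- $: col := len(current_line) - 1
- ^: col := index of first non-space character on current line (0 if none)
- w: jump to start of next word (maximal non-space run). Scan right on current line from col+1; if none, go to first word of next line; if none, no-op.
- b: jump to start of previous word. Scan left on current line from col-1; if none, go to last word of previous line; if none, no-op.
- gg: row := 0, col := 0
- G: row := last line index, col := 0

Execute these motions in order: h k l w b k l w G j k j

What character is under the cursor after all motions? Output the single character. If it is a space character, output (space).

After 1 (h): row=0 col=0 char='o'
After 2 (k): row=0 col=0 char='o'
After 3 (l): row=0 col=1 char='n'
After 4 (w): row=0 col=4 char='s'
After 5 (b): row=0 col=0 char='o'
After 6 (k): row=0 col=0 char='o'
After 7 (l): row=0 col=1 char='n'
After 8 (w): row=0 col=4 char='s'
After 9 (G): row=2 col=0 char='s'
After 10 (j): row=2 col=0 char='s'
After 11 (k): row=1 col=0 char='c'
After 12 (j): row=2 col=0 char='s'

Answer: s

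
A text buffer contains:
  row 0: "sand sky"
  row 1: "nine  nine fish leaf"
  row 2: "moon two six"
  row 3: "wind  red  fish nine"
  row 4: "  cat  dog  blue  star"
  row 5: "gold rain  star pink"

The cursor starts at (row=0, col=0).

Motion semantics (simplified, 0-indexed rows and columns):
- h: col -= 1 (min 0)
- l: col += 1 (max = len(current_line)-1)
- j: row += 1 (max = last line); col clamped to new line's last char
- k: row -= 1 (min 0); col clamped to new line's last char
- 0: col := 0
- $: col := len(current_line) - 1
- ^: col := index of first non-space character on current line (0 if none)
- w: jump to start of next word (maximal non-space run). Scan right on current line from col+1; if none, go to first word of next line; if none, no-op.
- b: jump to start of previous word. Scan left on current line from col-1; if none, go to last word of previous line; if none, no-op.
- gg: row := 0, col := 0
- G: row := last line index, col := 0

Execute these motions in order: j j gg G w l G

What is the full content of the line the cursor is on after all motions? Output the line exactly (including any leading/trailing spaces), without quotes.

After 1 (j): row=1 col=0 char='n'
After 2 (j): row=2 col=0 char='m'
After 3 (gg): row=0 col=0 char='s'
After 4 (G): row=5 col=0 char='g'
After 5 (w): row=5 col=5 char='r'
After 6 (l): row=5 col=6 char='a'
After 7 (G): row=5 col=0 char='g'

Answer: gold rain  star pink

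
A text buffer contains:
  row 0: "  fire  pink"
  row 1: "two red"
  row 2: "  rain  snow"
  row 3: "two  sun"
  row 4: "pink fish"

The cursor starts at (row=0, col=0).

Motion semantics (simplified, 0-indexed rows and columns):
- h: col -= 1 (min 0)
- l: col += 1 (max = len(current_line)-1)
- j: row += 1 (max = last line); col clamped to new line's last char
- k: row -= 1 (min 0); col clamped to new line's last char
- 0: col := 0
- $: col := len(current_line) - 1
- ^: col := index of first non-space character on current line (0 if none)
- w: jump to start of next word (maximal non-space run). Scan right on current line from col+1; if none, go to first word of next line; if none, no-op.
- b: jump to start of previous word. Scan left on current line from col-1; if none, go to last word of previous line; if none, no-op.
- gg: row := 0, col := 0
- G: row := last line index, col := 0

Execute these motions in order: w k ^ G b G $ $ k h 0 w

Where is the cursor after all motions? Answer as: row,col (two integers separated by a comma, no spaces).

Answer: 3,5

Derivation:
After 1 (w): row=0 col=2 char='f'
After 2 (k): row=0 col=2 char='f'
After 3 (^): row=0 col=2 char='f'
After 4 (G): row=4 col=0 char='p'
After 5 (b): row=3 col=5 char='s'
After 6 (G): row=4 col=0 char='p'
After 7 ($): row=4 col=8 char='h'
After 8 ($): row=4 col=8 char='h'
After 9 (k): row=3 col=7 char='n'
After 10 (h): row=3 col=6 char='u'
After 11 (0): row=3 col=0 char='t'
After 12 (w): row=3 col=5 char='s'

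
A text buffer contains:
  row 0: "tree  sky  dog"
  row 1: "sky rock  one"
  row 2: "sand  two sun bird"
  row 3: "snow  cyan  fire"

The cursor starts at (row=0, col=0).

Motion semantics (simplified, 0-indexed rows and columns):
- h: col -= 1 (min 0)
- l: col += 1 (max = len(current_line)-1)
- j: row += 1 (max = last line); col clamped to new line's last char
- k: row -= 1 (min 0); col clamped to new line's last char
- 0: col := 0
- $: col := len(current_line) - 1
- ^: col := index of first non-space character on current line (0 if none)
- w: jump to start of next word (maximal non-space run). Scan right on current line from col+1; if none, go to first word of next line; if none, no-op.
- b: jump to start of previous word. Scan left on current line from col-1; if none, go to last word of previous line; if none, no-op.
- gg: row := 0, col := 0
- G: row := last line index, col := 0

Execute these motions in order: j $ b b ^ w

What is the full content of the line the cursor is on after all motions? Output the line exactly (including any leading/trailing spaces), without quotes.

After 1 (j): row=1 col=0 char='s'
After 2 ($): row=1 col=12 char='e'
After 3 (b): row=1 col=10 char='o'
After 4 (b): row=1 col=4 char='r'
After 5 (^): row=1 col=0 char='s'
After 6 (w): row=1 col=4 char='r'

Answer: sky rock  one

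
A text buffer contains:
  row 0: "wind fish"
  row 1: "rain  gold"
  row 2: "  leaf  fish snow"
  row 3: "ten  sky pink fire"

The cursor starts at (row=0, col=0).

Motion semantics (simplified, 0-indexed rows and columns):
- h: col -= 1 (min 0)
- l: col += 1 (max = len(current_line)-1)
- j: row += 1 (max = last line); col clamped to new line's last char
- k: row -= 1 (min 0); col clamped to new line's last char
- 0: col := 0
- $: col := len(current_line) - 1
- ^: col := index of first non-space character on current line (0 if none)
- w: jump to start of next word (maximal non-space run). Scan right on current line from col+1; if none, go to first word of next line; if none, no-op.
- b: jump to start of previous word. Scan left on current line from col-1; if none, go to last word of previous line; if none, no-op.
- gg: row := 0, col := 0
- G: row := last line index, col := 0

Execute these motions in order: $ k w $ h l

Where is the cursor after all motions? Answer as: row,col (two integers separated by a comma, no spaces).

After 1 ($): row=0 col=8 char='h'
After 2 (k): row=0 col=8 char='h'
After 3 (w): row=1 col=0 char='r'
After 4 ($): row=1 col=9 char='d'
After 5 (h): row=1 col=8 char='l'
After 6 (l): row=1 col=9 char='d'

Answer: 1,9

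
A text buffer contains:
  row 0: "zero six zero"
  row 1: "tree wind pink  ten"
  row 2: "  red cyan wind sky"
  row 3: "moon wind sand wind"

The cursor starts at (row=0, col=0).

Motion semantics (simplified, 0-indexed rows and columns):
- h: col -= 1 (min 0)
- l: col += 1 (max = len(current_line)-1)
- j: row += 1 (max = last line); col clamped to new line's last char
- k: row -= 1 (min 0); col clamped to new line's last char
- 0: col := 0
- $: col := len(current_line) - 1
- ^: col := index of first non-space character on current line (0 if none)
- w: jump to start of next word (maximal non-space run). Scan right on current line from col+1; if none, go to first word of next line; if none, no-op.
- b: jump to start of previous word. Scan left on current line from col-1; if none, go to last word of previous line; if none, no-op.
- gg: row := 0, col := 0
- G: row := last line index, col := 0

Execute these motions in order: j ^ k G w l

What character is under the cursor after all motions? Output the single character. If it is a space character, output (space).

Answer: i

Derivation:
After 1 (j): row=1 col=0 char='t'
After 2 (^): row=1 col=0 char='t'
After 3 (k): row=0 col=0 char='z'
After 4 (G): row=3 col=0 char='m'
After 5 (w): row=3 col=5 char='w'
After 6 (l): row=3 col=6 char='i'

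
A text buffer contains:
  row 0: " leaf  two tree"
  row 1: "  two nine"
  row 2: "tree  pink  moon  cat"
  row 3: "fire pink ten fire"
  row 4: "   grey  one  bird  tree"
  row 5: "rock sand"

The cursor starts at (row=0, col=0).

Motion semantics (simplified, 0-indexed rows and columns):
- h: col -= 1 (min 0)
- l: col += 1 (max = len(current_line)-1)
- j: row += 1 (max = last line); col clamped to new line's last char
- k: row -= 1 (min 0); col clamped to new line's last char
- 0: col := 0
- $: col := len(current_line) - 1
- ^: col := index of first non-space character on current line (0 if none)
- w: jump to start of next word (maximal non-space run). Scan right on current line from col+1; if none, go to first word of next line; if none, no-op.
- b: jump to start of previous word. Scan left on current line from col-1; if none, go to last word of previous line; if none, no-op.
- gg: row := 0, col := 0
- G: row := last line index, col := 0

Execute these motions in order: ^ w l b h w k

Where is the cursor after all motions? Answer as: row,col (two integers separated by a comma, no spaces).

After 1 (^): row=0 col=1 char='l'
After 2 (w): row=0 col=7 char='t'
After 3 (l): row=0 col=8 char='w'
After 4 (b): row=0 col=7 char='t'
After 5 (h): row=0 col=6 char='_'
After 6 (w): row=0 col=7 char='t'
After 7 (k): row=0 col=7 char='t'

Answer: 0,7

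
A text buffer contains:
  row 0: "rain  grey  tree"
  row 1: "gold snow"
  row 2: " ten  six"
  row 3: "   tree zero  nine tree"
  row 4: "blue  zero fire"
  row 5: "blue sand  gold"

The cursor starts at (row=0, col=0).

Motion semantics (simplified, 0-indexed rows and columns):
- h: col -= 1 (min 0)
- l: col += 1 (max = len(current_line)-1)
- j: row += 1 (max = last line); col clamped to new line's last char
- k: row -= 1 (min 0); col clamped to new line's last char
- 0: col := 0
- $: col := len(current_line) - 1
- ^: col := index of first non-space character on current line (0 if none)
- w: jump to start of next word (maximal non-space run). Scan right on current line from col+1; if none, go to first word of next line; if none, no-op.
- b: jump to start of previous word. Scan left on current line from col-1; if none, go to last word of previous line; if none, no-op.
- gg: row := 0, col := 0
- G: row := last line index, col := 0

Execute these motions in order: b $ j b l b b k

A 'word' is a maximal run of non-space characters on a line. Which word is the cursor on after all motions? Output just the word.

After 1 (b): row=0 col=0 char='r'
After 2 ($): row=0 col=15 char='e'
After 3 (j): row=1 col=8 char='w'
After 4 (b): row=1 col=5 char='s'
After 5 (l): row=1 col=6 char='n'
After 6 (b): row=1 col=5 char='s'
After 7 (b): row=1 col=0 char='g'
After 8 (k): row=0 col=0 char='r'

Answer: rain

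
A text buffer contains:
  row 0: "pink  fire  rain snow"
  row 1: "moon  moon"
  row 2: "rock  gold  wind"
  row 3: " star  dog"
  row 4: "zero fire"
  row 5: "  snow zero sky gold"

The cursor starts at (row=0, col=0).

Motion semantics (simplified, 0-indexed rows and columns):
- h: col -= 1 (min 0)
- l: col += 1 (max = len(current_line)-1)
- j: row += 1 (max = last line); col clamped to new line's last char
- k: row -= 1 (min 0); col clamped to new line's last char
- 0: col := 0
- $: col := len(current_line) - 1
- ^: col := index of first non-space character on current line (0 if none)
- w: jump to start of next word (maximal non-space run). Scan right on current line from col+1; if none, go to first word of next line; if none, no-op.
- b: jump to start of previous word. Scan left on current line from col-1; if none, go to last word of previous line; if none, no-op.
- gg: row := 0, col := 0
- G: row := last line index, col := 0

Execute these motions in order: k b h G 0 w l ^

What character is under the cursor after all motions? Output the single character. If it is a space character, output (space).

After 1 (k): row=0 col=0 char='p'
After 2 (b): row=0 col=0 char='p'
After 3 (h): row=0 col=0 char='p'
After 4 (G): row=5 col=0 char='_'
After 5 (0): row=5 col=0 char='_'
After 6 (w): row=5 col=2 char='s'
After 7 (l): row=5 col=3 char='n'
After 8 (^): row=5 col=2 char='s'

Answer: s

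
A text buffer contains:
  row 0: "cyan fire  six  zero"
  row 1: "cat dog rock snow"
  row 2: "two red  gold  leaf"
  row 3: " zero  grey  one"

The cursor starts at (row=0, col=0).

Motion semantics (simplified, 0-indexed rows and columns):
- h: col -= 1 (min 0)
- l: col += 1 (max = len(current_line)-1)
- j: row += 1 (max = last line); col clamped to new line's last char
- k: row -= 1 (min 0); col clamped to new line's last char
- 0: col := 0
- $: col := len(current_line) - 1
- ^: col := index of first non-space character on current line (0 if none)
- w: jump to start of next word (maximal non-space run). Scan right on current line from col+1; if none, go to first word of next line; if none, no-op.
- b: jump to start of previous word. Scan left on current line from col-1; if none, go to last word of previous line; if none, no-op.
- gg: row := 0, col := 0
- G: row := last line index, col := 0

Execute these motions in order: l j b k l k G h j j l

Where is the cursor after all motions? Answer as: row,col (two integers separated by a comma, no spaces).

After 1 (l): row=0 col=1 char='y'
After 2 (j): row=1 col=1 char='a'
After 3 (b): row=1 col=0 char='c'
After 4 (k): row=0 col=0 char='c'
After 5 (l): row=0 col=1 char='y'
After 6 (k): row=0 col=1 char='y'
After 7 (G): row=3 col=0 char='_'
After 8 (h): row=3 col=0 char='_'
After 9 (j): row=3 col=0 char='_'
After 10 (j): row=3 col=0 char='_'
After 11 (l): row=3 col=1 char='z'

Answer: 3,1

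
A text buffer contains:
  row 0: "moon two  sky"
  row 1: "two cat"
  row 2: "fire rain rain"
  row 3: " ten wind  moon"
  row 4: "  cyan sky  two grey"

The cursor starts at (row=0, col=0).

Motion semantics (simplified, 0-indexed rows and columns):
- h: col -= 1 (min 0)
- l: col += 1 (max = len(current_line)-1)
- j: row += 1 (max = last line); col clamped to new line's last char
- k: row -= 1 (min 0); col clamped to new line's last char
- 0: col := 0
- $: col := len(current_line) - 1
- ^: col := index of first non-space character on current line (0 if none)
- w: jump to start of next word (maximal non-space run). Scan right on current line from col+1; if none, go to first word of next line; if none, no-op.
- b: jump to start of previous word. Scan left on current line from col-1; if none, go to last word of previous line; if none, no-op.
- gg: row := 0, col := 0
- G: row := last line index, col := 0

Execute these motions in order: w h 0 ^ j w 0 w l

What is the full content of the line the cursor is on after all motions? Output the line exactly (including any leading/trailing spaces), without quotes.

Answer: two cat

Derivation:
After 1 (w): row=0 col=5 char='t'
After 2 (h): row=0 col=4 char='_'
After 3 (0): row=0 col=0 char='m'
After 4 (^): row=0 col=0 char='m'
After 5 (j): row=1 col=0 char='t'
After 6 (w): row=1 col=4 char='c'
After 7 (0): row=1 col=0 char='t'
After 8 (w): row=1 col=4 char='c'
After 9 (l): row=1 col=5 char='a'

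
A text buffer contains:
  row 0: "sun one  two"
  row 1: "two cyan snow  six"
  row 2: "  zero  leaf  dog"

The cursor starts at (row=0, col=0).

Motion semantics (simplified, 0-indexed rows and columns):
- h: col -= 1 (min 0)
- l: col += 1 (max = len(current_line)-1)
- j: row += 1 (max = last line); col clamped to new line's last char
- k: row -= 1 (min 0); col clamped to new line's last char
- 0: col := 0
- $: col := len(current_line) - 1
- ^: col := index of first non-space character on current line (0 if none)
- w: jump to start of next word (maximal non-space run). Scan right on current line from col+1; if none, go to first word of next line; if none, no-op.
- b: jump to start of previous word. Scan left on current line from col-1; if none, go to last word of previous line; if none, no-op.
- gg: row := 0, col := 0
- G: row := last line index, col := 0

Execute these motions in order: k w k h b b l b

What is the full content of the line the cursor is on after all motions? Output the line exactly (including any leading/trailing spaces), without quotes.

Answer: sun one  two

Derivation:
After 1 (k): row=0 col=0 char='s'
After 2 (w): row=0 col=4 char='o'
After 3 (k): row=0 col=4 char='o'
After 4 (h): row=0 col=3 char='_'
After 5 (b): row=0 col=0 char='s'
After 6 (b): row=0 col=0 char='s'
After 7 (l): row=0 col=1 char='u'
After 8 (b): row=0 col=0 char='s'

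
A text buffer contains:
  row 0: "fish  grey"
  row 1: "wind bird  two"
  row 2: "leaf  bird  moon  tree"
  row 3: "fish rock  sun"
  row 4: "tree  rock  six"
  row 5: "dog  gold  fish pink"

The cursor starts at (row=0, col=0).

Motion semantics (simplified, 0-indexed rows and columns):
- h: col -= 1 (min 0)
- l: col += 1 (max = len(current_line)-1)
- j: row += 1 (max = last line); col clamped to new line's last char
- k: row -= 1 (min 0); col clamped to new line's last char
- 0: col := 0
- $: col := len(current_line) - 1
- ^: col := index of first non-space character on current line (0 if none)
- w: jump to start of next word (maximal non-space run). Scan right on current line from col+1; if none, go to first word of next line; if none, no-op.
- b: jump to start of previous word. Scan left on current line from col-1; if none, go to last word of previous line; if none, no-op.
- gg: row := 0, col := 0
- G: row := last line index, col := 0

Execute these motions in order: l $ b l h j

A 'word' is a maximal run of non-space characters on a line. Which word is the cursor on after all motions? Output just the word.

After 1 (l): row=0 col=1 char='i'
After 2 ($): row=0 col=9 char='y'
After 3 (b): row=0 col=6 char='g'
After 4 (l): row=0 col=7 char='r'
After 5 (h): row=0 col=6 char='g'
After 6 (j): row=1 col=6 char='i'

Answer: bird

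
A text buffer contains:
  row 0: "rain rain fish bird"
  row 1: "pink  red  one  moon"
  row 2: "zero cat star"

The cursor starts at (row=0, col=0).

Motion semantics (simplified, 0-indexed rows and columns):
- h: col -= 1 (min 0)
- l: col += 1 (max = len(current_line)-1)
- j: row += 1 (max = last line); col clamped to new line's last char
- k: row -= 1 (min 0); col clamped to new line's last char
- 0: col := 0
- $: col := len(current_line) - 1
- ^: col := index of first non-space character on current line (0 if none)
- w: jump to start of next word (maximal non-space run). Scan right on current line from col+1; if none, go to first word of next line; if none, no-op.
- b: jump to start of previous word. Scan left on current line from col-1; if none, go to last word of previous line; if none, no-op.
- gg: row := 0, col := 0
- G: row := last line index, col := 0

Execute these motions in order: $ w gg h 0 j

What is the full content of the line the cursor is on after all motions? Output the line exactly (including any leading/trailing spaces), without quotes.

After 1 ($): row=0 col=18 char='d'
After 2 (w): row=1 col=0 char='p'
After 3 (gg): row=0 col=0 char='r'
After 4 (h): row=0 col=0 char='r'
After 5 (0): row=0 col=0 char='r'
After 6 (j): row=1 col=0 char='p'

Answer: pink  red  one  moon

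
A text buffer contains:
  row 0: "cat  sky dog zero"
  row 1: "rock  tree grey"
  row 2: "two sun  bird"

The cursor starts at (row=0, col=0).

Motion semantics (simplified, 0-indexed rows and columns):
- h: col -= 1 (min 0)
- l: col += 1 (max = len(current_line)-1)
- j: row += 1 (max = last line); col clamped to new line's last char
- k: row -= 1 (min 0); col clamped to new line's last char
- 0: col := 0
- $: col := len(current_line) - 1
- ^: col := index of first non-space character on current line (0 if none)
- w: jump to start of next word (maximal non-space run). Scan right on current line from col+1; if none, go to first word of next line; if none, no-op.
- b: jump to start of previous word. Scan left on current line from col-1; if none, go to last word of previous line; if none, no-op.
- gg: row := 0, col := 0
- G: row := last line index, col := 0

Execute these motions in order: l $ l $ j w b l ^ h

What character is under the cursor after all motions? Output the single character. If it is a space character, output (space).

Answer: r

Derivation:
After 1 (l): row=0 col=1 char='a'
After 2 ($): row=0 col=16 char='o'
After 3 (l): row=0 col=16 char='o'
After 4 ($): row=0 col=16 char='o'
After 5 (j): row=1 col=14 char='y'
After 6 (w): row=2 col=0 char='t'
After 7 (b): row=1 col=11 char='g'
After 8 (l): row=1 col=12 char='r'
After 9 (^): row=1 col=0 char='r'
After 10 (h): row=1 col=0 char='r'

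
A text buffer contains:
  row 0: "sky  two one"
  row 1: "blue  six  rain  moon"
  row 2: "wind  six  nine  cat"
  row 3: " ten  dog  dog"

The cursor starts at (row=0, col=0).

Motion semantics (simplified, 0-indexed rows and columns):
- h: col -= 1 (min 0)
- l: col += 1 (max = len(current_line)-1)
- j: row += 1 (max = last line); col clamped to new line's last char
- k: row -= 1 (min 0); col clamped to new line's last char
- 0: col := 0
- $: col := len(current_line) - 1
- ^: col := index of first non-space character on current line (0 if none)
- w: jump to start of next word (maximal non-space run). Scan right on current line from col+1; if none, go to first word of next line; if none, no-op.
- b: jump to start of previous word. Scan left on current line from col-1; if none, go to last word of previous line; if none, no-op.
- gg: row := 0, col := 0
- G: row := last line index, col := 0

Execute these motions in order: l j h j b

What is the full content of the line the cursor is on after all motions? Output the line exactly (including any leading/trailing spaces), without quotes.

After 1 (l): row=0 col=1 char='k'
After 2 (j): row=1 col=1 char='l'
After 3 (h): row=1 col=0 char='b'
After 4 (j): row=2 col=0 char='w'
After 5 (b): row=1 col=17 char='m'

Answer: blue  six  rain  moon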